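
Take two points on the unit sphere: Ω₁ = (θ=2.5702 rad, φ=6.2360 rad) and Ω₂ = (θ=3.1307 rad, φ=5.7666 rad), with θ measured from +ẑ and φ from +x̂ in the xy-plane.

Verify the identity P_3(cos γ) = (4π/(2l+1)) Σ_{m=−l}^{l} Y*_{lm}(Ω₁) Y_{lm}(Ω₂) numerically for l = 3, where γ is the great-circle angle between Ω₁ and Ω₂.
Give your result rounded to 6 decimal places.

Expand P_3 via completeness: Σ_{m} conj(Y_{3,m}) at Ω₁ times Y_{3,m} at Ω₂ —
  [-3]  conj(Y_{3,-3})(Ω₁) = (0.065332, -0.009310) ; Y_{3,-3}(Ω₂) = (0.000000, 0.000001) ; Δ = (0.000000, 0.000000)
  [-2]  conj(Y_{3,-2})(Ω₁) = (-0.250300, 0.023691) ; Y_{3,-2}(Ω₂) = (-0.000062, -0.000104) ; Δ = (0.000018, 0.000025)
  [-1]  conj(Y_{3,-1})(Ω₁) = (0.443030, -0.020920) ; Y_{3,-1}(Ω₂) = (0.012242, 0.006954) ; Δ = (0.005569, 0.002825)
  [+0]  conj(Y_{3,0})(Ω₁) = (-0.168768, -0.000000) ; Y_{3,0}(Ω₂) = (-0.746087, 0.000000) ; Δ = (0.125916, 0.000000)
  [+1]  conj(Y_{3,1})(Ω₁) = (-0.443030, -0.020920) ; Y_{3,1}(Ω₂) = (-0.012242, 0.006954) ; Δ = (0.005569, -0.002825)
  [+2]  conj(Y_{3,2})(Ω₁) = (-0.250300, -0.023691) ; Y_{3,2}(Ω₂) = (-0.000062, 0.000104) ; Δ = (0.000018, -0.000025)
  [+3]  conj(Y_{3,3})(Ω₁) = (-0.065332, -0.009310) ; Y_{3,3}(Ω₂) = (-0.000000, 0.000001) ; Δ = (0.000000, -0.000000)
Σ over m = (0.137090, -0.000000); ×(4π/7) → (0.246103, -0.000000). Real part: 0.246103

0.246103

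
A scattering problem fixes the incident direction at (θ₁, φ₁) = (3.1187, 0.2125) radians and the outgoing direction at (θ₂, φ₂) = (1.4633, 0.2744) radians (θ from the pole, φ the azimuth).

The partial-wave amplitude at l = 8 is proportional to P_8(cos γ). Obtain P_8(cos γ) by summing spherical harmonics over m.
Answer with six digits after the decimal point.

0.205806

Summing Y*_{l m}(θ₁,φ₁)·Y_{l m}(θ₂,φ₂) over m ∈ [−8, 8]; prefactor 4π/(2·8+1) = 0.739198:
  m=-8: Y*=-0.000000+0.000000i  Y=-0.287690-0.399249i  product +0.000000-0.000000i
  m=-7: Y*=-0.000000-0.000000i  Y=-0.072838-0.199537i  product -0.000000+0.000000i
  m=-6: Y*=+0.000000+0.000000i  Y=+0.022719+0.299932i  product -0.000000+0.000000i
  m=-5: Y*=-0.000000-0.000000i  Y=-0.047324+0.234907i  product +0.000000-0.000000i
  m=-4: Y*=+0.000002+0.000003i  Y=+0.106854-0.208702i  product +0.000001-0.000000i
  m=-3: Y*=-0.000134-0.000100i  Y=+0.169434-0.182753i  product -0.000041+0.000008i
  m=-2: Y*=+0.004913+0.002224i  Y=-0.173781+0.106259i  product -0.001090+0.000136i
  m=-1: Y*=-0.109911-0.023714i  Y=-0.243049+0.068419i  product +0.028336-0.001756i
  m=+0: Y*=+1.152160-0.000000i  Y=+0.194422+0.000000i  product +0.224005+0.000000i
  m=+1: Y*=+0.109911-0.023714i  Y=+0.243049+0.068419i  product +0.028336+0.001756i
  m=+2: Y*=+0.004913-0.002224i  Y=-0.173781-0.106259i  product -0.001090-0.000136i
  m=+3: Y*=+0.000134-0.000100i  Y=-0.169434-0.182753i  product -0.000041-0.000008i
  m=+4: Y*=+0.000002-0.000003i  Y=+0.106854+0.208702i  product +0.000001+0.000000i
  m=+5: Y*=+0.000000-0.000000i  Y=+0.047324+0.234907i  product +0.000000+0.000000i
  m=+6: Y*=+0.000000-0.000000i  Y=+0.022719-0.299932i  product -0.000000-0.000000i
  m=+7: Y*=+0.000000-0.000000i  Y=+0.072838-0.199537i  product -0.000000-0.000000i
  m=+8: Y*=-0.000000-0.000000i  Y=-0.287690+0.399249i  product +0.000000+0.000000i
Total Σ_m = +0.278417+0.000000i. Multiply by 0.739198: +0.205806+0.000000i. P_8(cos γ) = 0.205806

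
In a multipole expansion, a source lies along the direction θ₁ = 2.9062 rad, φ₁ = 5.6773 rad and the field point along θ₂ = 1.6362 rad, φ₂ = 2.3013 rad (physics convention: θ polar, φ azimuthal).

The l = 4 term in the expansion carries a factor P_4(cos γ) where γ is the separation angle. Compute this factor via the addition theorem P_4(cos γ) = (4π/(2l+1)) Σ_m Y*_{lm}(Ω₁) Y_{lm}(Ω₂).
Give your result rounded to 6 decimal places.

Addition theorem: P_4(cos γ) = (4π/9) Σ_m Y*_{lm}(Ω₁) Y_{lm}(Ω₂), m = −4…4:
  [-4]  conj(Y_{4,-4})(Ω₁) = (-0.000986, -0.000861) ; Y_{4,-4}(Ω₂) = (-0.428225, -0.095570) ; Δ = (0.000340, 0.000463)
  [-3]  conj(Y_{4,-3})(Ω₁) = (0.003773, 0.014973) ; Y_{4,-3}(Ω₂) = (-0.066120, 0.047275) ; Δ = (-0.000957, -0.000812)
  [-2]  conj(Y_{4,-2})(Ω₁) = (0.035926, -0.095728) ; Y_{4,-2}(Ω₂) = (0.035405, -0.321189) ; Δ = (-0.029475, -0.014928)
  [-1]  conj(Y_{4,-1})(Ω₁) = (-0.319198, 0.221144) ; Y_{4,-1}(Ω₂) = (-0.061145, -0.068255) ; Δ = (0.034612, 0.008265)
  [+0]  conj(Y_{4,0})(Ω₁) = (0.627076, -0.000000) ; Y_{4,0}(Ω₂) = (0.303868, 0.000000) ; Δ = (0.190548, 0.000000)
  [+1]  conj(Y_{4,1})(Ω₁) = (0.319198, 0.221144) ; Y_{4,1}(Ω₂) = (0.061145, -0.068255) ; Δ = (0.034612, -0.008265)
  [+2]  conj(Y_{4,2})(Ω₁) = (0.035926, 0.095728) ; Y_{4,2}(Ω₂) = (0.035405, 0.321189) ; Δ = (-0.029475, 0.014928)
  [+3]  conj(Y_{4,3})(Ω₁) = (-0.003773, 0.014973) ; Y_{4,3}(Ω₂) = (0.066120, 0.047275) ; Δ = (-0.000957, 0.000812)
  [+4]  conj(Y_{4,4})(Ω₁) = (-0.000986, 0.000861) ; Y_{4,4}(Ω₂) = (-0.428225, 0.095570) ; Δ = (0.000340, -0.000463)
Σ over m = (0.199587, -0.000000); ×(4π/9) → (0.278676, -0.000000). Real part: 0.278676

0.278676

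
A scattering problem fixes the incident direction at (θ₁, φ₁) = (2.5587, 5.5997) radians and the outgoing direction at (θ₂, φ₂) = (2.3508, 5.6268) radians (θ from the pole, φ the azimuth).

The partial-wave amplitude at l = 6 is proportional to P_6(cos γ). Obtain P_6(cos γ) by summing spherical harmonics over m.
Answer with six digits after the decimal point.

0.592023

Summing Y*_{l m}(θ₁,φ₁)·Y_{l m}(θ₂,φ₂) over m ∈ [−6, 6]; prefactor 4π/(2·6+1) = 0.966644:
  [-6]  conj(Y_{6,-6})(Ω₁) = -0.007714+0.011002i ; Y_{6,-6}(Ω₂) = -0.043594-0.044592i ; Δ = +0.000827-0.000136i
  [-5]  conj(Y_{6,-5})(Ω₁) = +0.067929-0.019227i ; Y_{6,-5}(Ω₂) = +0.211606+0.029892i ; Δ = +0.014949-0.002038i
  [-4]  conj(Y_{6,-4})(Ω₁) = -0.200473-0.086572i ; Y_{6,-4}(Ω₂) = -0.351979+0.199689i ; Δ = +0.087850-0.009560i
  [-3]  conj(Y_{6,-3})(Ω₁) = +0.195343+0.375531i ; Y_{6,-3}(Ω₂) = +0.155830-0.370265i ; Δ = +0.169486-0.013810i
  [-2]  conj(Y_{6,-2})(Ω₁) = +0.089609-0.433529i ; Y_{6,-2}(Ω₂) = +0.007142+0.027064i ; Δ = +0.012373-0.000671i
  [-1]  conj(Y_{6,-1})(Ω₁) = -0.017899+0.014577i ; Y_{6,-1}(Ω₂) = +0.288040+0.221885i ; Δ = -0.008390+0.000227i
  [+0]  conj(Y_{6,0})(Ω₁) = -0.421219-0.000000i ; Y_{6,0}(Ω₂) = -0.138319+0.000000i ; Δ = +0.058262+0.000000i
  [+1]  conj(Y_{6,1})(Ω₁) = +0.017899+0.014577i ; Y_{6,1}(Ω₂) = -0.288040+0.221885i ; Δ = -0.008390-0.000227i
  [+2]  conj(Y_{6,2})(Ω₁) = +0.089609+0.433529i ; Y_{6,2}(Ω₂) = +0.007142-0.027064i ; Δ = +0.012373+0.000671i
  [+3]  conj(Y_{6,3})(Ω₁) = -0.195343+0.375531i ; Y_{6,3}(Ω₂) = -0.155830-0.370265i ; Δ = +0.169486+0.013810i
  [+4]  conj(Y_{6,4})(Ω₁) = -0.200473+0.086572i ; Y_{6,4}(Ω₂) = -0.351979-0.199689i ; Δ = +0.087850+0.009560i
  [+5]  conj(Y_{6,5})(Ω₁) = -0.067929-0.019227i ; Y_{6,5}(Ω₂) = -0.211606+0.029892i ; Δ = +0.014949+0.002038i
  [+6]  conj(Y_{6,6})(Ω₁) = -0.007714-0.011002i ; Y_{6,6}(Ω₂) = -0.043594+0.044592i ; Δ = +0.000827+0.000136i
Accumulated sum +0.612452+0.000000i; after 4π/(2l+1) scaling, +0.592023+0.000000i ⇒ P_6 = 0.592023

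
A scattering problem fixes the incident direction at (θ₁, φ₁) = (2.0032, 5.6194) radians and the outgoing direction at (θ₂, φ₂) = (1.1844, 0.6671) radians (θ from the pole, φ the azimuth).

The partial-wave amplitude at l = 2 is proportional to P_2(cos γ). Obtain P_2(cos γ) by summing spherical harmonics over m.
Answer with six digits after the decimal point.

-0.497364

Summing Y*_{l m}(θ₁,φ₁)·Y_{l m}(θ₂,φ₂) over m ∈ [−2, 2]; prefactor 4π/(2·2+1) = 2.513274:
  term(m=-2) = (-0.093619, -0.048718)   from Y*(Ω₁)=(0.076692, -0.309069), Y(Ω₂)=(0.077682, -0.322183)
  term(m=-1) = (-0.018835, 0.076998)   from Y*(Ω₁)=(-0.231529, 0.181099), Y(Ω₂)=(0.211860, -0.166849)
  term(m=+0) = (0.027015, 0.000000)   from Y*(Ω₁)=(-0.149237, -0.000000), Y(Ω₂)=(-0.181018, 0.000000)
  term(m=+1) = (-0.018835, -0.076998)   from Y*(Ω₁)=(0.231529, 0.181099), Y(Ω₂)=(-0.211860, -0.166849)
  term(m=+2) = (-0.093619, 0.048718)   from Y*(Ω₁)=(0.076692, 0.309069), Y(Ω₂)=(0.077682, 0.322183)
Accumulated sum (-0.197895, 0.000000); after 4π/(2l+1) scaling, (-0.497364, 0.000000) ⇒ P_2 = -0.497364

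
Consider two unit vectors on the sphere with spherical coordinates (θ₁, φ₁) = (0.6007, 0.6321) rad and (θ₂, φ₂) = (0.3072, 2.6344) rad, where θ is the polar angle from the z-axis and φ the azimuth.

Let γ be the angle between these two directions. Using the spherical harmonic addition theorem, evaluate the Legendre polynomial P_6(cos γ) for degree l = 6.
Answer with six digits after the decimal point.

Addition theorem: P_6(cos γ) = (4π/13) Σ_m Y*_{lm}(Ω₁) Y_{lm}(Ω₂), m = −6…6:
  [-6]  conj(Y_{6,-6})(Ω₁) = (-0.012530, -0.009545) ; Y_{6,-6}(Ω₂) = (-0.000368, 0.000036) ; Δ = (0.000005, 0.000003)
  [-5]  conj(Y_{6,-5})(Ω₁) = (-0.079624, -0.001506) ; Y_{6,-5}(Ω₂) = (0.003316, -0.002296) ; Δ = (-0.000267, 0.000178)
  [-4]  conj(Y_{6,-4})(Ω₁) = (-0.193148, 0.135915) ; Y_{6,-4}(Ω₂) = (-0.011863, 0.024066) ; Δ = (-0.000980, -0.006261)
  [-3]  conj(Y_{6,-3})(Ω₁) = (-0.139192, 0.412411) ; Y_{6,-3}(Ω₂) = (-0.005908, -0.119932) ; Δ = (0.050283, 0.014257)
  [-2]  conj(Y_{6,-2})(Ω₁) = (0.126664, 0.400104) ; Y_{6,-2}(Ω₂) = (0.186967, 0.300608) ; Δ = (-0.096593, 0.112882)
  [-1]  conj(Y_{6,-1})(Ω₁) = (-0.020606, -0.015090) ; Y_{6,-1}(Ω₂) = (-0.517331, -0.287470) ; Δ = (0.006322, 0.013730)
  [+0]  conj(Y_{6,0})(Ω₁) = (-0.421065, -0.000000) ; Y_{6,0}(Ω₂) = (0.230248, 0.000000) ; Δ = (-0.096949, -0.000000)
  [+1]  conj(Y_{6,1})(Ω₁) = (0.020606, -0.015090) ; Y_{6,1}(Ω₂) = (0.517331, -0.287470) ; Δ = (0.006322, -0.013730)
  [+2]  conj(Y_{6,2})(Ω₁) = (0.126664, -0.400104) ; Y_{6,2}(Ω₂) = (0.186967, -0.300608) ; Δ = (-0.096593, -0.112882)
  [+3]  conj(Y_{6,3})(Ω₁) = (0.139192, 0.412411) ; Y_{6,3}(Ω₂) = (0.005908, -0.119932) ; Δ = (0.050283, -0.014257)
  [+4]  conj(Y_{6,4})(Ω₁) = (-0.193148, -0.135915) ; Y_{6,4}(Ω₂) = (-0.011863, -0.024066) ; Δ = (-0.000980, 0.006261)
  [+5]  conj(Y_{6,5})(Ω₁) = (0.079624, -0.001506) ; Y_{6,5}(Ω₂) = (-0.003316, -0.002296) ; Δ = (-0.000267, -0.000178)
  [+6]  conj(Y_{6,6})(Ω₁) = (-0.012530, 0.009545) ; Y_{6,6}(Ω₂) = (-0.000368, -0.000036) ; Δ = (0.000005, -0.000003)
Σ over m = (-0.179408, 0.000000); ×(4π/13) → (-0.173424, 0.000000). Real part: -0.173424

-0.173424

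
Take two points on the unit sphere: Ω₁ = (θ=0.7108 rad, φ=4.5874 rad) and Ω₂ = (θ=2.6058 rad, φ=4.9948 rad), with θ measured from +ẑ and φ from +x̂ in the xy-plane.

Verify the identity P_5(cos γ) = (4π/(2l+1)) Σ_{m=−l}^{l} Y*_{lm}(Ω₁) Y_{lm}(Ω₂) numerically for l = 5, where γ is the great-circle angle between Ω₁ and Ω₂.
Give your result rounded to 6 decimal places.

-0.325490

Summing Y*_{l m}(θ₁,φ₁)·Y_{l m}(θ₂,φ₂) over m ∈ [−5, 5]; prefactor 4π/(2·5+1) = 1.142397:
  m=-5: Y*=-0.03210 - 0.04450j  Y=0.01589 + 0.00254j  product -0.00040 - 0.00079j
  m=-4: Y*=0.17688 - 0.09662j  Y=-0.03661 + 0.07752j  product 0.00102 + 0.01725j
  m=-3: Y*=0.14670 + 0.37271j  Y=-0.19506 - 0.17232j  product 0.03561 - 0.09798j
  m=-2: Y*=-0.38298 + 0.09778j  Y=0.39079 - 0.24764j  product -0.12545 + 0.13305j
  m=-1: Y*=0.00296 + 0.02358j  Y=0.09700 + 0.33429j  product -0.00760 + 0.00328j
  m=+0: Y*=-0.39194 + 0.00000j  Y=0.23289 + 0.00000j  product -0.09128 + 0.00000j
  m=+1: Y*=-0.00296 + 0.02358j  Y=-0.09700 + 0.33429j  product -0.00760 - 0.00328j
  m=+2: Y*=-0.38298 - 0.09778j  Y=0.39079 + 0.24764j  product -0.12545 - 0.13305j
  m=+3: Y*=-0.14670 + 0.37271j  Y=0.19506 - 0.17232j  product 0.03561 + 0.09798j
  m=+4: Y*=0.17688 + 0.09662j  Y=-0.03661 - 0.07752j  product 0.00102 - 0.01725j
  m=+5: Y*=0.03210 - 0.04450j  Y=-0.01589 + 0.00254j  product -0.00040 + 0.00079j
Total Σ_m = -0.28492 + 0.00000j. Multiply by 1.142397: -0.32549 + 0.00000j. P_5(cos γ) = -0.325490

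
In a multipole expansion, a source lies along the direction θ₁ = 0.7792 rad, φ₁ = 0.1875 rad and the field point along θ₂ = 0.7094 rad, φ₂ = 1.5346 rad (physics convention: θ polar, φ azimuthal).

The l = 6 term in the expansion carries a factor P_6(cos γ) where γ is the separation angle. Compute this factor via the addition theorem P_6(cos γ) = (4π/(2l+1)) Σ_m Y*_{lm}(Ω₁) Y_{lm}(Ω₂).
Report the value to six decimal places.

Term-by-term m-sum for l=6 (normalisation 4π/13 = 0.966644):
  m=-6: +0.025081+0.052483i × -0.036033-0.007951i = -0.000486-0.002091i  (running Σ = -0.000486-0.002091i)
  m=-5: +0.120735+0.164450i × +0.026800-0.146464i = +0.027322-0.013276i  (running Σ = +0.026835-0.015367i)
  m=-4: +0.290788+0.270898i × +0.338938+0.049419i = +0.085172+0.106188i  (running Σ = +0.112007+0.090821i)
  m=-3: +0.349372+0.220257i × -0.049338+0.452565i = -0.116918+0.147247i  (running Σ = -0.004911+0.238068i)
  m=-2: +0.051516+0.020278i × -0.217042-0.015740i = -0.010862-0.005212i  (running Σ = -0.015773+0.232856i)
  m=-1: -0.350114-0.066427i × -0.009828+0.271390i = +0.021468-0.094365i  (running Σ = +0.005696+0.138491i)
  m=0: -0.165376-0.000000i × -0.309990+0.000000i = +0.051265+0.000000i  (running Σ = +0.056961+0.138491i)
  m=1: +0.350114-0.066427i × +0.009828+0.271390i = +0.021468+0.094365i  (running Σ = +0.078429+0.232856i)
  m=2: +0.051516-0.020278i × -0.217042+0.015740i = -0.010862+0.005212i  (running Σ = +0.067567+0.238068i)
  m=3: -0.349372+0.220257i × +0.049338+0.452565i = -0.116918-0.147247i  (running Σ = -0.049351+0.090821i)
  m=4: +0.290788-0.270898i × +0.338938-0.049419i = +0.085172-0.106188i  (running Σ = +0.035821-0.015367i)
  m=5: -0.120735+0.164450i × -0.026800-0.146464i = +0.027322+0.013276i  (running Σ = +0.063142-0.002091i)
  m=6: +0.025081-0.052483i × -0.036033+0.007951i = -0.000486+0.002091i  (running Σ = +0.062656+0.000000i)
Total Σ_m = +0.062656+0.000000i. Multiply by 0.966644: +0.060566+0.000000i. P_6(cos γ) = 0.060566

0.060566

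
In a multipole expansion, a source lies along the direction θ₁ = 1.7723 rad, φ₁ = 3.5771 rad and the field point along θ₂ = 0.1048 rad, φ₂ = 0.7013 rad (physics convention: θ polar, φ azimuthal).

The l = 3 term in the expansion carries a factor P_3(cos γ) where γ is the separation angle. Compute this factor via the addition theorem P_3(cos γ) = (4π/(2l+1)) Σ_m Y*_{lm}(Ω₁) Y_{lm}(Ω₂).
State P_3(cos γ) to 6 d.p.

Expand P_3 via completeness: Σ_{m} conj(Y_{3,m}) at Ω₁ times Y_{3,m} at Ω₂ —
  term(m=-3) = (-0.000131, 0.000134)   from Y*(Ω₁)=(-0.102500, -0.378784), Y(Ω₂)=(-0.000243, -0.000411)
  term(m=-2) = (-0.001882, 0.001107)   from Y*(Ω₁)=(-0.126459, -0.150204), Y(Ω₂)=(0.001862, -0.010965)
  term(m=-1) = (0.032589, -0.008872)   from Y*(Ω₁)=(0.229586, 0.106827), Y(Ω₂)=(0.101903, -0.086058)
  term(m=+0) = (0.150965, 0.000000)   from Y*(Ω₁)=(0.209107, -0.000000), Y(Ω₂)=(0.721952, 0.000000)
  term(m=+1) = (0.032589, 0.008872)   from Y*(Ω₁)=(-0.229586, 0.106827), Y(Ω₂)=(-0.101903, -0.086058)
  term(m=+2) = (-0.001882, -0.001107)   from Y*(Ω₁)=(-0.126459, 0.150204), Y(Ω₂)=(0.001862, 0.010965)
  term(m=+3) = (-0.000131, -0.000134)   from Y*(Ω₁)=(0.102500, -0.378784), Y(Ω₂)=(0.000243, -0.000411)
Accumulated sum (0.212115, 0.000000); after 4π/(2l+1) scaling, (0.380789, 0.000000) ⇒ P_3 = 0.380789

0.380789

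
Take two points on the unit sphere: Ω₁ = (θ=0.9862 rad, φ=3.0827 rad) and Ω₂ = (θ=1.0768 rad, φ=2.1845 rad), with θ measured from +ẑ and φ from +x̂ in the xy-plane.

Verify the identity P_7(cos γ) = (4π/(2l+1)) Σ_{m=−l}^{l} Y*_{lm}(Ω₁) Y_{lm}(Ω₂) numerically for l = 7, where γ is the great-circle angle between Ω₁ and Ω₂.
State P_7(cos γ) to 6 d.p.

Expand P_7 via completeness: Σ_{m} conj(Y_{7,m}) at Ω₁ times Y_{7,m} at Ω₂ —
  m=-7: Y*=-0.12851 + 0.05620j  Y=-0.18755 - 0.08296j  product 0.02876 + 0.00012j
  m=-6: Y*=0.32583 - 0.12018j  Y=0.35430 - 0.21268j  product 0.08988 - 0.11188j
  m=-5: Y*=-0.41909 + 0.12710j  Y=-0.02725 + 0.37224j  product -0.03589 - 0.15947j
  m=-4: Y*=0.18269 - 0.04385j  Y=0.01251 + 0.01026j  product 0.00274 + 0.00133j
  m=-3: Y*=0.24235 - 0.04327j  Y=-0.33547 + 0.09296j  product -0.07728 + 0.03704j
  m=-2: Y*=-0.31230 + 0.03696j  Y=0.04845 - 0.13550j  product -0.01012 + 0.04411j
  m=-1: Y*=-0.12340 + 0.00728j  Y=-0.16862 - 0.23936j  product 0.02255 + 0.02831j
  m=+0: Y*=0.33068 + 0.00000j  Y=0.18344 + 0.00000j  product 0.06066 + 0.00000j
  m=+1: Y*=0.12340 + 0.00728j  Y=0.16862 - 0.23936j  product 0.02255 - 0.02831j
  m=+2: Y*=-0.31230 - 0.03696j  Y=0.04845 + 0.13550j  product -0.01012 - 0.04411j
  m=+3: Y*=-0.24235 - 0.04327j  Y=0.33547 + 0.09296j  product -0.07728 - 0.03704j
  m=+4: Y*=0.18269 + 0.04385j  Y=0.01251 - 0.01026j  product 0.00274 - 0.00133j
  m=+5: Y*=0.41909 + 0.12710j  Y=0.02725 + 0.37224j  product -0.03589 + 0.15947j
  m=+6: Y*=0.32583 + 0.12018j  Y=0.35430 + 0.21268j  product 0.08988 + 0.11188j
  m=+7: Y*=0.12851 + 0.05620j  Y=0.18755 - 0.08296j  product 0.02876 - 0.00012j
Accumulated sum 0.10193 - 0.00000j; after 4π/(2l+1) scaling, 0.08539 - 0.00000j ⇒ P_7 = 0.085394

0.085394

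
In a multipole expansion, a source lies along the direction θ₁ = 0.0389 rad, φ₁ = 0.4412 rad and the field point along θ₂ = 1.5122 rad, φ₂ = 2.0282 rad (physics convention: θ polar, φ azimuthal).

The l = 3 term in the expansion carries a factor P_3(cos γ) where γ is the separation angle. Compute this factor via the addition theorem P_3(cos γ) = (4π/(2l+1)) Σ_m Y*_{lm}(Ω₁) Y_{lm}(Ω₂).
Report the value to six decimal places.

Expand P_3 via completeness: Σ_{m} conj(Y_{3,m}) at Ω₁ times Y_{3,m} at Ω₂ —
  m=-3: 0.00001 + 0.00002j × 0.40692 + 0.08189j = 0.00000 + 0.00001j  (running Σ = 0.00000 + 0.00001j)
  m=-2: 0.00098 + 0.00119j × -0.03638 + 0.04727j = -0.00009 + 0.00000j  (running Σ = -0.00009 + 0.00001j)
  m=-1: 0.04537 + 0.02143j × 0.14003 + 0.28450j = 0.00026 + 0.01591j  (running Σ = 0.00017 + 0.01592j)
  m=0: 0.74297 + 0.00000j × -0.06519 + 0.00000j = -0.04843 + 0.00000j  (running Σ = -0.04827 + 0.01592j)
  m=1: -0.04537 + 0.02143j × -0.14003 + 0.28450j = 0.00026 - 0.01591j  (running Σ = -0.04801 + 0.00001j)
  m=2: 0.00098 - 0.00119j × -0.03638 - 0.04727j = -0.00009 - 0.00000j  (running Σ = -0.04810 + 0.00001j)
  m=3: -0.00001 + 0.00002j × -0.40692 + 0.08189j = 0.00000 - 0.00001j  (running Σ = -0.04810 - 0.00000j)
Accumulated sum -0.04810 - 0.00000j; after 4π/(2l+1) scaling, -0.08635 - 0.00000j ⇒ P_3 = -0.086349

-0.086349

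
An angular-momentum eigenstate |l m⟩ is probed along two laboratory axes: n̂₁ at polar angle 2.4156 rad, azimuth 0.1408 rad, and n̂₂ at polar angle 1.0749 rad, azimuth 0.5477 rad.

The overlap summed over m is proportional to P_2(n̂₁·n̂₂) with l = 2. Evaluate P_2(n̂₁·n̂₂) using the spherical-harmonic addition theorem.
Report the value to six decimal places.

-0.451186

Summing Y*_{l m}(θ₁,φ₁)·Y_{l m}(θ₂,φ₂) over m ∈ [−2, 2]; prefactor 4π/(2·2+1) = 2.513274:
  [-2]  conj(Y_{2,-2})(Ω₁) = +0.163539+0.047310i ; Y_{2,-2}(Ω₂) = +0.136767-0.265684i ; Δ = +0.034936-0.036979i
  [-1]  conj(Y_{2,-1})(Ω₁) = -0.379755-0.053826i ; Y_{2,-1}(Ω₂) = +0.276022-0.168358i ; Δ = -0.113883+0.049078i
  [+0]  conj(Y_{2,0})(Ω₁) = +0.213772-0.000000i ; Y_{2,0}(Ω₂) = -0.101173+0.000000i ; Δ = -0.021628+0.000000i
  [+1]  conj(Y_{2,1})(Ω₁) = +0.379755-0.053826i ; Y_{2,1}(Ω₂) = -0.276022-0.168358i ; Δ = -0.113883-0.049078i
  [+2]  conj(Y_{2,2})(Ω₁) = +0.163539-0.047310i ; Y_{2,2}(Ω₂) = +0.136767+0.265684i ; Δ = +0.034936+0.036979i
Accumulated sum -0.179521+0.000000i; after 4π/(2l+1) scaling, -0.451186+0.000000i ⇒ P_2 = -0.451186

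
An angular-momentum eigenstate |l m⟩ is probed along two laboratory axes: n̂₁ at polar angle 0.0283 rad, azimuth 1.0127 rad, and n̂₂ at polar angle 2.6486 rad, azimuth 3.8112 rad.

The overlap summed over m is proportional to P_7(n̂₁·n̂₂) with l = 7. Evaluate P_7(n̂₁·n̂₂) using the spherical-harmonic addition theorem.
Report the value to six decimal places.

0.387249

Expand P_7 via completeness: Σ_{m} conj(Y_{7,m}) at Ω₁ times Y_{7,m} at Ω₂ —
  m=-7: Y*=+0.000000+0.000000i  Y=+0.000067-0.002658i  product +0.000000-0.000000i
  m=-6: Y*=+0.000000-0.000000i  Y=+0.011856-0.014227i  product +0.000000-0.000000i
  m=-5: Y*=+0.000000-0.000000i  Y=+0.077493-0.016229i  product +0.000000-0.000000i
  m=-4: Y*=-0.000003-0.000004i  Y=+0.205662+0.102706i  product -0.000000-0.000001i
  m=-3: Y*=-0.000199+0.000021i  Y=+0.188512+0.402485i  product -0.000046-0.000076i
  m=-2: Y*=-0.002632+0.005384i  Y=-0.111619+0.473337i  product -0.002255-0.001847i
  m=-1: Y*=+0.060927+0.097592i  Y=-0.051021+0.040389i  product -0.007050-0.002518i
  m=+0: Y*=+1.080332-0.000000i  Y=+0.445184+0.000000i  product +0.480947+0.000000i
  m=+1: Y*=-0.060927+0.097592i  Y=+0.051021+0.040389i  product -0.007050+0.002518i
  m=+2: Y*=-0.002632-0.005384i  Y=-0.111619-0.473337i  product -0.002255+0.001847i
  m=+3: Y*=+0.000199+0.000021i  Y=-0.188512+0.402485i  product -0.000046+0.000076i
  m=+4: Y*=-0.000003+0.000004i  Y=+0.205662-0.102706i  product -0.000000+0.000001i
  m=+5: Y*=-0.000000-0.000000i  Y=-0.077493-0.016229i  product +0.000000+0.000000i
  m=+6: Y*=+0.000000+0.000000i  Y=+0.011856+0.014227i  product +0.000000+0.000000i
  m=+7: Y*=-0.000000+0.000000i  Y=-0.000067-0.002658i  product +0.000000+0.000000i
Σ over m = +0.462245+0.000000i; ×(4π/15) → +0.387249+0.000000i. Real part: 0.387249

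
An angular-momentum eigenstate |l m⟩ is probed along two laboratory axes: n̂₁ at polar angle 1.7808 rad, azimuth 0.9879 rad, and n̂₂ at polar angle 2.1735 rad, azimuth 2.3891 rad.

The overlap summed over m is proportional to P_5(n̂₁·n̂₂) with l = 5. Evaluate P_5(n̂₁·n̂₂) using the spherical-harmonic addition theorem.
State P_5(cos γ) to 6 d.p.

Expand P_5 via completeness: Σ_{m} conj(Y_{5,m}) at Ω₁ times Y_{5,m} at Ω₂ —
  [-5]  conj(Y_{5,-5})(Ω₁) = +0.093519-0.404674i ; Y_{5,-5}(Ω₂) = +0.143237+0.102447i ; Δ = +0.054853-0.048384i
  [-4]  conj(Y_{5,-4})(Ω₁) = +0.193024+0.202766i ; Y_{5,-4}(Ω₂) = +0.379886-0.050292i ; Δ = +0.083525+0.067320i
  [-3]  conj(Y_{5,-3})(Ω₁) = +0.193950-0.034871i ; Y_{5,-3}(Ω₂) = +0.232004-0.283010i ; Δ = +0.035128-0.062980i
  [-2]  conj(Y_{5,-2})(Ω₁) = -0.115798+0.270111i ; Y_{5,-2}(Ω₂) = +0.001542+0.023401i ; Δ = -0.006499-0.002293i
  [-1]  conj(Y_{5,-1})(Ω₁) = +0.074360+0.112783i ; Y_{5,-1}(Ω₂) = +0.256228+0.239897i ; Δ = -0.008003+0.046737i
  [+0]  conj(Y_{5,0})(Ω₁) = -0.294435-0.000000i ; Y_{5,0}(Ω₂) = +0.065538+0.000000i ; Δ = -0.019297-0.000000i
  [+1]  conj(Y_{5,1})(Ω₁) = -0.074360+0.112783i ; Y_{5,1}(Ω₂) = -0.256228+0.239897i ; Δ = -0.008003-0.046737i
  [+2]  conj(Y_{5,2})(Ω₁) = -0.115798-0.270111i ; Y_{5,2}(Ω₂) = +0.001542-0.023401i ; Δ = -0.006499+0.002293i
  [+3]  conj(Y_{5,3})(Ω₁) = -0.193950-0.034871i ; Y_{5,3}(Ω₂) = -0.232004-0.283010i ; Δ = +0.035128+0.062980i
  [+4]  conj(Y_{5,4})(Ω₁) = +0.193024-0.202766i ; Y_{5,4}(Ω₂) = +0.379886+0.050292i ; Δ = +0.083525-0.067320i
  [+5]  conj(Y_{5,5})(Ω₁) = -0.093519-0.404674i ; Y_{5,5}(Ω₂) = -0.143237+0.102447i ; Δ = +0.054853+0.048384i
Σ over m = +0.298710+0.000000i; ×(4π/11) → +0.341245+0.000000i. Real part: 0.341245

0.341245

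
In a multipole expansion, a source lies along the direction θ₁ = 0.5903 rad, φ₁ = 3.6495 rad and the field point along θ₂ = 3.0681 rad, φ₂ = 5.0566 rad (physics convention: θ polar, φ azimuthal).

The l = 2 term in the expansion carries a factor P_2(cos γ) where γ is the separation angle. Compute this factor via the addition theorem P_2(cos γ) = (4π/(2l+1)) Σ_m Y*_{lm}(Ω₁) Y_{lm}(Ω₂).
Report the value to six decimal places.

Addition theorem: P_2(cos γ) = (4π/5) Σ_m Y*_{lm}(Ω₁) Y_{lm}(Ω₂), m = −2…2:
  m=-2: Y*=+0.063059+0.101712i  Y=-0.001608+0.001323i  product -0.000236-0.000080i
  m=-1: Y*=-0.312143-0.173743i  Y=-0.019091-0.053254i  product -0.003294+0.019940i
  m=+0: Y*=+0.337644-0.000000i  Y=+0.625682+0.000000i  product +0.211258+0.000000i
  m=+1: Y*=+0.312143-0.173743i  Y=+0.019091-0.053254i  product -0.003294-0.019940i
  m=+2: Y*=+0.063059-0.101712i  Y=-0.001608-0.001323i  product -0.000236+0.000080i
Total Σ_m = +0.204199-0.000000i. Multiply by 2.513274: +0.513207-0.000000i. P_2(cos γ) = 0.513207

0.513207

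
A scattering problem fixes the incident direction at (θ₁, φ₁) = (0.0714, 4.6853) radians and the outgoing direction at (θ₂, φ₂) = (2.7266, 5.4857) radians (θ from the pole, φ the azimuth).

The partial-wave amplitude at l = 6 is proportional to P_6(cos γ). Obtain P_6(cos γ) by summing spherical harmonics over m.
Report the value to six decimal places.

-0.278674

Addition theorem: P_6(cos γ) = (4π/13) Σ_m Y*_{lm}(Ω₁) Y_{lm}(Ω₂), m = −6…6:
  m=-6: (-0.000000, 0.000000) × (0.000150, -0.002070) = (0.000000, 0.000000)  (running Σ = (0.000000, 0.000000))
  m=-5: (-0.000000, -0.000003) × (0.010819, 0.012213) = (0.000000, -0.000000)  (running Σ = (0.000000, -0.000000))
  m=-4: (0.000091, -0.000010) × (-0.077330, -0.003742) = (-0.000007, 0.000000)  (running Σ = (-0.000007, 0.000000))
  m=-3: (0.000152, 0.001868) × (0.177715, -0.165273) = (0.000336, 0.000307)  (running Σ = (0.000329, 0.000307))
  m=-2: (-0.026079, 0.001414) × (-0.011606, 0.480024) = (-0.000376, -0.012535)  (running Σ = (-0.000048, -0.012228))
  m=-1: (-0.006207, -0.229091) × (-0.320646, -0.328493) = (-0.073265, 0.075496)  (running Σ = (-0.073312, 0.063269))
  m=0: (0.963376, -0.000000) × (-0.147052, 0.000000) = (-0.141666, 0.000000)  (running Σ = (-0.214978, 0.063269))
  m=1: (0.006207, -0.229091) × (0.320646, -0.328493) = (-0.073265, -0.075496)  (running Σ = (-0.288243, -0.012228))
  m=2: (-0.026079, -0.001414) × (-0.011606, -0.480024) = (-0.000376, 0.012535)  (running Σ = (-0.288619, 0.000307))
  m=3: (-0.000152, 0.001868) × (-0.177715, -0.165273) = (0.000336, -0.000307)  (running Σ = (-0.288284, 0.000000))
  m=4: (0.000091, 0.000010) × (-0.077330, 0.003742) = (-0.000007, -0.000000)  (running Σ = (-0.288291, -0.000000))
  m=5: (0.000000, -0.000003) × (-0.010819, 0.012213) = (0.000000, 0.000000)  (running Σ = (-0.288291, 0.000000))
  m=6: (-0.000000, -0.000000) × (0.000150, 0.002070) = (0.000000, -0.000000)  (running Σ = (-0.288291, -0.000000))
Σ over m = (-0.288291, -0.000000); ×(4π/13) → (-0.278674, -0.000000). Real part: -0.278674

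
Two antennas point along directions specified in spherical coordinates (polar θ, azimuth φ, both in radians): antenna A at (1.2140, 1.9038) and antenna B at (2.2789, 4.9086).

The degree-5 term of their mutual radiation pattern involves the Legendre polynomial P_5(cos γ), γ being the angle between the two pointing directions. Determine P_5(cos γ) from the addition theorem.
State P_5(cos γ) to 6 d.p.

-0.203996

Term-by-term m-sum for l=5 (normalisation 4π/11 = 1.142397):
  m=-5: (-0.333777, -0.031543) × (0.097544, 0.065275) = (-0.030499, -0.024864)  (running Σ = (-0.030499, -0.024864))
  m=-4: (0.093470, 0.383976) × (-0.224841, 0.224592) = (-0.107254, -0.065341)  (running Σ = (-0.137753, -0.090205))
  m=-3: (0.023439, -0.015083) × (-0.236311, -0.353983) = (-0.010878, -0.004733)  (running Σ = (-0.148631, -0.094938))
  m=-2: (0.259099, 0.203594) × (0.158101, -0.065436) = (0.054286, 0.015234)  (running Σ = (-0.094345, -0.079704))
  m=-1: (0.038786, -0.112136) × (-0.055229, -0.277855) = (-0.033300, -0.004584)  (running Σ = (-0.127644, -0.084288))
  m=0: (0.302196, -0.000000) × (0.253878, 0.000000) = (0.076721, 0.000000)  (running Σ = (-0.050924, -0.084288))
  m=1: (-0.038786, -0.112136) × (0.055229, -0.277855) = (-0.033300, 0.004584)  (running Σ = (-0.084223, -0.079704))
  m=2: (0.259099, -0.203594) × (0.158101, 0.065436) = (0.054286, -0.015234)  (running Σ = (-0.029937, -0.094938))
  m=3: (-0.023439, -0.015083) × (0.236311, -0.353983) = (-0.010878, 0.004733)  (running Σ = (-0.040815, -0.090205))
  m=4: (0.093470, -0.383976) × (-0.224841, -0.224592) = (-0.107254, 0.065341)  (running Σ = (-0.148069, -0.024864))
  m=5: (0.333777, -0.031543) × (-0.097544, 0.065275) = (-0.030499, 0.024864)  (running Σ = (-0.178568, 0.000000))
Accumulated sum (-0.178568, 0.000000); after 4π/(2l+1) scaling, (-0.203996, 0.000000) ⇒ P_5 = -0.203996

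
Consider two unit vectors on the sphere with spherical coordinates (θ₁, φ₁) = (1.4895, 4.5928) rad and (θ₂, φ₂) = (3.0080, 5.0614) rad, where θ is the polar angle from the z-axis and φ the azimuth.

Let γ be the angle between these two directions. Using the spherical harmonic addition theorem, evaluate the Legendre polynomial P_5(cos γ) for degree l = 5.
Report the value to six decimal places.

0.070700

Summing Y*_{l m}(θ₁,φ₁)·Y_{l m}(θ₂,φ₂) over m ∈ [−5, 5]; prefactor 4π/(2·5+1) = 1.142397:
  [-5]  conj(Y_{5,-5})(Ω₁) = -0.25699 - 0.37731j ; Y_{5,-5}(Ω₂) = 0.00002 - 0.00000j ; Δ = -0.00001 - 0.00001j
  [-4]  conj(Y_{5,-4})(Ω₁) = 0.10442 - 0.05414j ; Y_{5,-4}(Ω₂) = -0.00008 + 0.00045j ; Δ = 0.00002 + 0.00005j
  [-3]  conj(Y_{5,-3})(Ω₁) = -0.11313 - 0.30168j ; Y_{5,-3}(Ω₂) = -0.00555 - 0.00321j ; Δ = -0.00034 + 0.00204j
  [-2]  conj(Y_{5,-2})(Ω₁) = 0.13020 - 0.03175j ; Y_{5,-2}(Ω₂) = 0.04444 - 0.03728j ; Δ = 0.00460 - 0.00627j
  [-1]  conj(Y_{5,-1})(Ω₁) = -0.03460 - 0.28797j ; Y_{5,-1}(Ω₂) = 0.10956 + 0.30106j ; Δ = 0.08290 - 0.04197j
  [+0]  conj(Y_{5,0})(Ω₁) = 0.13810 + 0.00000j ; Y_{5,0}(Ω₂) = -0.81441 + 0.00000j ; Δ = -0.11247 + 0.00000j
  [+1]  conj(Y_{5,1})(Ω₁) = 0.03460 - 0.28797j ; Y_{5,1}(Ω₂) = -0.10956 + 0.30106j ; Δ = 0.08290 + 0.04197j
  [+2]  conj(Y_{5,2})(Ω₁) = 0.13020 + 0.03175j ; Y_{5,2}(Ω₂) = 0.04444 + 0.03728j ; Δ = 0.00460 + 0.00627j
  [+3]  conj(Y_{5,3})(Ω₁) = 0.11313 - 0.30168j ; Y_{5,3}(Ω₂) = 0.00555 - 0.00321j ; Δ = -0.00034 - 0.00204j
  [+4]  conj(Y_{5,4})(Ω₁) = 0.10442 + 0.05414j ; Y_{5,4}(Ω₂) = -0.00008 - 0.00045j ; Δ = 0.00002 - 0.00005j
  [+5]  conj(Y_{5,5})(Ω₁) = 0.25699 - 0.37731j ; Y_{5,5}(Ω₂) = -0.00002 - 0.00000j ; Δ = -0.00001 + 0.00001j
Accumulated sum 0.06189 - 0.00000j; after 4π/(2l+1) scaling, 0.07070 - 0.00000j ⇒ P_5 = 0.070700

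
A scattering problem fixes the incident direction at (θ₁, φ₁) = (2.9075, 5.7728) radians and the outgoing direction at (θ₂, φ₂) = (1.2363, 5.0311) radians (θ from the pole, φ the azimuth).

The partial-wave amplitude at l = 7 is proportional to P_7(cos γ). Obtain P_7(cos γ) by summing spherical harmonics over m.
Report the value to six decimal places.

Summing Y*_{l m}(θ₁,φ₁)·Y_{l m}(θ₂,φ₂) over m ∈ [−7, 7]; prefactor 4π/(2·7+1) = 0.837758:
  [-7]  conj(Y_{7,-7})(Ω₁) = (-0.000016, 0.000008) ; Y_{7,-7}(Ω₂) = (-0.264987, 0.205734) ; Δ = (0.000003, -0.000005)
  [-6]  conj(Y_{7,-6})(Ω₁) = (0.000283, 0.000022) ; Y_{7,-6}(Ω₂) = (0.146093, 0.411078) ; Δ = (0.000032, 0.000119)
  [-5]  conj(Y_{7,-5})(Ω₁) = (-0.002314, -0.001548) ; Y_{7,-5}(Ω₂) = (0.110637, -0.002518) ; Δ = (-0.000260, -0.000165)
  [-4]  conj(Y_{7,-4})(Ω₁) = (0.008717, 0.017130) ; Y_{7,-4}(Ω₂) = (-0.089435, 0.293319) ; Δ = (-0.005804, 0.001025)
  [-3]  conj(Y_{7,-3})(Ω₁) = (0.003753, -0.094616) ; Y_{7,-3}(Ω₂) = (0.186791, 0.131853) ; Δ = (0.013176, -0.017179)
  [-2]  conj(Y_{7,-2})(Ω₁) = (-0.166695, 0.271870) ; Y_{7,-2}(Ω₂) = (-0.176988, 0.131068) ; Δ = (-0.006130, -0.069966)
  [-1]  conj(Y_{7,-1})(Ω₁) = (0.555673, -0.311101) ; Y_{7,-1}(Ω₂) = (0.081994, 0.248496) ; Δ = (0.122869, 0.112574)
  [+0]  conj(Y_{7,0})(Ω₁) = (-0.400578, -0.000000) ; Y_{7,0}(Ω₂) = (-0.191960, 0.000000) ; Δ = (0.076895, 0.000000)
  [+1]  conj(Y_{7,1})(Ω₁) = (-0.555673, -0.311101) ; Y_{7,1}(Ω₂) = (-0.081994, 0.248496) ; Δ = (0.122869, -0.112574)
  [+2]  conj(Y_{7,2})(Ω₁) = (-0.166695, -0.271870) ; Y_{7,2}(Ω₂) = (-0.176988, -0.131068) ; Δ = (-0.006130, 0.069966)
  [+3]  conj(Y_{7,3})(Ω₁) = (-0.003753, -0.094616) ; Y_{7,3}(Ω₂) = (-0.186791, 0.131853) ; Δ = (0.013176, 0.017179)
  [+4]  conj(Y_{7,4})(Ω₁) = (0.008717, -0.017130) ; Y_{7,4}(Ω₂) = (-0.089435, -0.293319) ; Δ = (-0.005804, -0.001025)
  [+5]  conj(Y_{7,5})(Ω₁) = (0.002314, -0.001548) ; Y_{7,5}(Ω₂) = (-0.110637, -0.002518) ; Δ = (-0.000260, 0.000165)
  [+6]  conj(Y_{7,6})(Ω₁) = (0.000283, -0.000022) ; Y_{7,6}(Ω₂) = (0.146093, -0.411078) ; Δ = (0.000032, -0.000119)
  [+7]  conj(Y_{7,7})(Ω₁) = (0.000016, 0.000008) ; Y_{7,7}(Ω₂) = (0.264987, 0.205734) ; Δ = (0.000003, 0.000005)
Total Σ_m = (0.324666, -0.000000). Multiply by 0.837758: (0.271992, -0.000000). P_7(cos γ) = 0.271992

0.271992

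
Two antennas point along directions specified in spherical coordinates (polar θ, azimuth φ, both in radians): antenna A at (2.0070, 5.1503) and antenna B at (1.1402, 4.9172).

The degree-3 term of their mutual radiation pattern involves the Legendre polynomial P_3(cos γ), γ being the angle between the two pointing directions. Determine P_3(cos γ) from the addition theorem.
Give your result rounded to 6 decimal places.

-0.327157

Expand P_3 via completeness: Σ_{m} conj(Y_{3,m}) at Ω₁ times Y_{3,m} at Ω₂ —
  term(m=-3) = 0.07443 + 0.06260j   from Y*(Ω₁)=-0.30044 + 0.07898j, Y(Ω₂)=-0.18049 - 0.25582j
  term(m=-2) = -0.11162 - 0.05617j   from Y*(Ω₁)=0.22715 + 0.27244j, Y(Ω₂)=-0.32312 + 0.14029j
  term(m=-1) = 0.00116 + 0.00028j   from Y*(Ω₁)=-0.01335 + 0.02851j, Y(Ω₂)=-0.00770 - 0.03704j
  term(m=+0) = -0.11019 + 0.00000j   from Y*(Ω₁)=0.33228 + 0.00000j, Y(Ω₂)=-0.33161 + 0.00000j
  term(m=+1) = 0.00116 - 0.00028j   from Y*(Ω₁)=0.01335 + 0.02851j, Y(Ω₂)=0.00770 - 0.03704j
  term(m=+2) = -0.11162 + 0.05617j   from Y*(Ω₁)=0.22715 - 0.27244j, Y(Ω₂)=-0.32312 - 0.14029j
  term(m=+3) = 0.07443 - 0.06260j   from Y*(Ω₁)=0.30044 + 0.07898j, Y(Ω₂)=0.18049 - 0.25582j
Accumulated sum -0.18224 + 0.00000j; after 4π/(2l+1) scaling, -0.32716 + 0.00000j ⇒ P_3 = -0.327157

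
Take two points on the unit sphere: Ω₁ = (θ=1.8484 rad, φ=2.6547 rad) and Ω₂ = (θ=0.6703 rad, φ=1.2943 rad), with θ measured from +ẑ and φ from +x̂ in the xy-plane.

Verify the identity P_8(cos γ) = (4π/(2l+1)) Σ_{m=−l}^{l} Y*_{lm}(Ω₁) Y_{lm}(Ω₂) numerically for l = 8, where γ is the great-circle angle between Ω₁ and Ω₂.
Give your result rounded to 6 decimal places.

Expand P_8 via completeness: Σ_{m} conj(Y_{8,m}) at Ω₁ times Y_{8,m} at Ω₂ —
  m=-8: -0.275059+0.258073i × -0.006838+0.009162i = -0.000484-0.004285i  (running Σ = -0.000484-0.004285i)
  m=-7: -0.414724+0.113287i × -0.053892-0.020573i = +0.024681+0.002427i  (running Σ = +0.024197-0.001858i)
  m=-6: -0.036783-0.008235i × +0.015645-0.176956i = -0.002033+0.006380i  (running Σ = +0.022165+0.004522i)
  m=-5: +0.261108+0.223129i × +0.359708-0.068551i = +0.109218+0.062362i  (running Σ = +0.131383+0.066885i)
  m=-4: +0.062400+0.157704i × +0.215570+0.429889i = -0.054344+0.060821i  (running Σ = +0.077039+0.127706i)
  m=-3: +0.029653-0.268194i × -0.210685+0.192880i = +0.045482+0.062224i  (running Σ = +0.122521+0.189930i)
  m=-2: +0.122832-0.180700i × +0.163739+0.101064i = +0.038375-0.017174i  (running Σ = +0.160896+0.172756i)
  m=-1: -0.205250+0.108660i × -0.107394+0.378461i = -0.019081-0.089348i  (running Σ = +0.141815+0.083408i)
  m=0: -0.231038-0.000000i × +0.072757+0.000000i = -0.016810-0.000000i  (running Σ = +0.125005+0.083408i)
  m=1: +0.205250+0.108660i × +0.107394+0.378461i = -0.019081+0.089348i  (running Σ = +0.105924+0.172756i)
  m=2: +0.122832+0.180700i × +0.163739-0.101064i = +0.038375+0.017174i  (running Σ = +0.144299+0.189930i)
  m=3: -0.029653-0.268194i × +0.210685+0.192880i = +0.045482-0.062224i  (running Σ = +0.189780+0.127706i)
  m=4: +0.062400-0.157704i × +0.215570-0.429889i = -0.054344-0.060821i  (running Σ = +0.135437+0.066885i)
  m=5: -0.261108+0.223129i × -0.359708-0.068551i = +0.109218-0.062362i  (running Σ = +0.244655+0.004522i)
  m=6: -0.036783+0.008235i × +0.015645+0.176956i = -0.002033-0.006380i  (running Σ = +0.242622-0.001858i)
  m=7: +0.414724+0.113287i × +0.053892-0.020573i = +0.024681-0.002427i  (running Σ = +0.267303-0.004285i)
  m=8: -0.275059-0.258073i × -0.006838-0.009162i = -0.000484+0.004285i  (running Σ = +0.266820-0.000000i)
Accumulated sum +0.266820-0.000000i; after 4π/(2l+1) scaling, +0.197233-0.000000i ⇒ P_8 = 0.197233

0.197233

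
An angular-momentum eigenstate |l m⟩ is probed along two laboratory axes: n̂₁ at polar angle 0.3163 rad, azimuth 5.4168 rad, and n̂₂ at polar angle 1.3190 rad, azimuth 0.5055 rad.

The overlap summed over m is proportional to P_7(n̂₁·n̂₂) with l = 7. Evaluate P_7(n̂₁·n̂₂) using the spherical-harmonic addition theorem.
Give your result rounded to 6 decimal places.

Addition theorem: P_7(cos γ) = (4π/15) Σ_m Y*_{lm}(Ω₁) Y_{lm}(Ω₂), m = −7…7:
  m=-7: (0.000138, 0.000031) × (-0.368511, 0.154462) = (-0.000055, 0.000010)  (running Σ = (-0.000055, 0.000010))
  m=-6: (0.000752, 0.001424) × (-0.382350, -0.041684) = (-0.000228, -0.000576)  (running Σ = (-0.000284, -0.000566))
  m=-5: (-0.004262, 0.010657) × (0.049325, 0.034775) = (-0.000581, 0.000377)  (running Σ = (-0.000864, -0.000188))
  m=-4: (-0.054109, 0.018169) × (0.153810, 0.317435) = (-0.014090, -0.014382)  (running Σ = (-0.014954, -0.014570))
  m=-3: (-0.171247, -0.103219) × (-0.002977, 0.054771) = (0.006163, -0.009072)  (running Σ = (-0.008791, -0.023642))
  m=-2: (-0.074964, -0.458760) × (0.169352, -0.270243) = (-0.136672, -0.057433)  (running Σ = (-0.145463, -0.081076))
  m=-1: (0.376058, -0.442495) × (0.085254, -0.047185) = (0.011181, -0.055469)  (running Σ = (-0.134282, -0.136544))
  m=0: (0.017734, -0.000000) × (-0.306476, 0.000000) = (-0.005435, 0.000000)  (running Σ = (-0.139717, -0.136544))
  m=1: (-0.376058, -0.442495) × (-0.085254, -0.047185) = (0.011181, 0.055469)  (running Σ = (-0.128536, -0.081076))
  m=2: (-0.074964, 0.458760) × (0.169352, 0.270243) = (-0.136672, 0.057433)  (running Σ = (-0.265208, -0.023642))
  m=3: (0.171247, -0.103219) × (0.002977, 0.054771) = (0.006163, 0.009072)  (running Σ = (-0.259045, -0.014570))
  m=4: (-0.054109, -0.018169) × (0.153810, -0.317435) = (-0.014090, 0.014382)  (running Σ = (-0.273135, -0.000188))
  m=5: (0.004262, 0.010657) × (-0.049325, 0.034775) = (-0.000581, -0.000377)  (running Σ = (-0.273716, -0.000566))
  m=6: (0.000752, -0.001424) × (-0.382350, 0.041684) = (-0.000228, 0.000576)  (running Σ = (-0.273944, 0.000010))
  m=7: (-0.000138, 0.000031) × (0.368511, 0.154462) = (-0.000055, -0.000010)  (running Σ = (-0.273999, -0.000000))
Accumulated sum (-0.273999, -0.000000); after 4π/(2l+1) scaling, (-0.229545, -0.000000) ⇒ P_7 = -0.229545

-0.229545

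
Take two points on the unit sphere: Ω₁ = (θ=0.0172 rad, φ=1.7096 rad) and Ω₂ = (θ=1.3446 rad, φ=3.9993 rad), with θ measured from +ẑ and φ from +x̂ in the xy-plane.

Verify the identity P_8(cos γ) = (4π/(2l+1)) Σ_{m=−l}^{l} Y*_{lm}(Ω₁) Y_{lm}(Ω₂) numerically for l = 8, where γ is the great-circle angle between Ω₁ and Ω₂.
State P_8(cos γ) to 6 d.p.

-0.070744

Term-by-term m-sum for l=8 (normalisation 4π/17 = 0.739198):
  m=-8: (0.000000, 0.000000) × (0.351074, -0.229247) = (0.000000, 0.000000)  (running Σ = (0.000000, 0.000000))
  m=-7: (0.000000, -0.000000) × (-0.371026, -0.106382) = (-0.000000, 0.000000)  (running Σ = (-0.000000, 0.000000))
  m=-6: (-0.000000, -0.000000) × (-0.033279, -0.071830) = (-0.000000, 0.000000)  (running Σ = (-0.000000, 0.000000))
  m=-5: (-0.000000, 0.000000) × (-0.148036, 0.328093) = (-0.000000, -0.000000)  (running Σ = (-0.000000, -0.000000))
  m=-4: (0.000001, 0.000001) × (0.041909, -0.012471) = (0.000000, 0.000000)  (running Σ = (0.000000, 0.000000))
  m=-3: (0.000029, -0.000065) × (0.273630, 0.174798) = (0.000019, -0.000013)  (running Σ = (0.000019, -0.000013))
  m=-2: (-0.002932, -0.000835) × (-0.013962, -0.095866) = (-0.000039, 0.000293)  (running Σ = (-0.000020, 0.000280))
  m=-1: (-0.011712, 0.083838) × (0.199277, -0.230401) = (0.016982, 0.019405)  (running Σ = (0.016962, 0.019685))
  m=0: (1.156921, -0.000000) × (-0.112047, 0.000000) = (-0.129629, 0.000000)  (running Σ = (-0.112667, 0.019685))
  m=1: (0.011712, 0.083838) × (-0.199277, -0.230401) = (0.016982, -0.019405)  (running Σ = (-0.095684, 0.000280))
  m=2: (-0.002932, 0.000835) × (-0.013962, 0.095866) = (-0.000039, -0.000293)  (running Σ = (-0.095723, -0.000013))
  m=3: (-0.000029, -0.000065) × (-0.273630, 0.174798) = (0.000019, 0.000013)  (running Σ = (-0.095704, 0.000000))
  m=4: (0.000001, -0.000001) × (0.041909, 0.012471) = (0.000000, -0.000000)  (running Σ = (-0.095704, -0.000000))
  m=5: (0.000000, 0.000000) × (0.148036, 0.328093) = (-0.000000, 0.000000)  (running Σ = (-0.095704, 0.000000))
  m=6: (-0.000000, 0.000000) × (-0.033279, 0.071830) = (-0.000000, -0.000000)  (running Σ = (-0.095704, 0.000000))
  m=7: (-0.000000, -0.000000) × (0.371026, -0.106382) = (-0.000000, -0.000000)  (running Σ = (-0.095704, 0.000000))
  m=8: (0.000000, -0.000000) × (0.351074, 0.229247) = (0.000000, -0.000000)  (running Σ = (-0.095704, 0.000000))
Accumulated sum (-0.095704, 0.000000); after 4π/(2l+1) scaling, (-0.070744, 0.000000) ⇒ P_8 = -0.070744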